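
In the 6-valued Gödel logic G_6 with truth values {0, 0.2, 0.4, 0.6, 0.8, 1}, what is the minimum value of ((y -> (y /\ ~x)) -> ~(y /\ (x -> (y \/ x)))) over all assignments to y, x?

0.00

The minimum is attained at y = 0.2, x = 0:
  ~x: Gödel ¬ of 0 = 1 (operand is 0)
  (y /\ ~x) = min(0.2, 1) = 0.2
  (y -> (y /\ ~x)): 0.2 ≤ 0.2, so result = 1
  (y \/ x) = max(0.2, 0) = 0.2
  (x -> (y \/ x)): 0 ≤ 0.2, so result = 1
  (y /\ (x -> (y \/ x))) = min(0.2, 1) = 0.2
  ~(y /\ (x -> (y \/ x))): Gödel ¬ of 0.2 = 0 (operand ≠ 0)
  ((y -> (y /\ ~x)) -> ~(y /\ (x -> (y \/ x)))): 1 > 0, so result = 0
Checking all 36 assignments confirms none give a value below 0.00.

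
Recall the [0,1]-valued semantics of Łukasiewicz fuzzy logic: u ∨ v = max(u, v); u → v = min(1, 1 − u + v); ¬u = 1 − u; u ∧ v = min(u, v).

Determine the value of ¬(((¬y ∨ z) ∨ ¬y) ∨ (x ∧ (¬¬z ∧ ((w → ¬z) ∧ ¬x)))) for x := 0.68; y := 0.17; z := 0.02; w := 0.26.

¬y: Łukasiewicz ¬ gives 1 − 0.17 = 0.83
(¬y ∨ z) = max(0.83, 0.02) = 0.83
¬y: Łukasiewicz ¬ gives 1 − 0.17 = 0.83
((¬y ∨ z) ∨ ¬y) = max(0.83, 0.83) = 0.83
¬z: Łukasiewicz ¬ gives 1 − 0.02 = 0.98
¬¬z: Łukasiewicz ¬ gives 1 − 0.98 = 0.02
¬z: Łukasiewicz ¬ gives 1 − 0.02 = 0.98
(w → ¬z): min(1, 1 − 0.26 + 0.98) = 1
¬x: Łukasiewicz ¬ gives 1 − 0.68 = 0.32
((w → ¬z) ∧ ¬x) = min(1, 0.32) = 0.32
(¬¬z ∧ ((w → ¬z) ∧ ¬x)) = min(0.02, 0.32) = 0.02
(x ∧ (¬¬z ∧ ((w → ¬z) ∧ ¬x))) = min(0.68, 0.02) = 0.02
(((¬y ∨ z) ∨ ¬y) ∨ (x ∧ (¬¬z ∧ ((w → ¬z) ∧ ¬x)))) = max(0.83, 0.02) = 0.83
¬(((¬y ∨ z) ∨ ¬y) ∨ (x ∧ (¬¬z ∧ ((w → ¬z) ∧ ¬x)))): Łukasiewicz ¬ gives 1 − 0.83 = 0.17

0.17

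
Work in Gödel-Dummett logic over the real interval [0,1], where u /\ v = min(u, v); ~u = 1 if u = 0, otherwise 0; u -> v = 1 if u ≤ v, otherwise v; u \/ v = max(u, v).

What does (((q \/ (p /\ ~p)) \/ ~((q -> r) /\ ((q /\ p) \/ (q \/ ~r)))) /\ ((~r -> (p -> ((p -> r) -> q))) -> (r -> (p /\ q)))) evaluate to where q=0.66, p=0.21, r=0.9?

~p: Gödel ¬ of 0.21 = 0 (operand ≠ 0)
(p /\ ~p) = min(0.21, 0) = 0
(q \/ (p /\ ~p)) = max(0.66, 0) = 0.66
(q -> r): 0.66 ≤ 0.9, so result = 1
(q /\ p) = min(0.66, 0.21) = 0.21
~r: Gödel ¬ of 0.9 = 0 (operand ≠ 0)
(q \/ ~r) = max(0.66, 0) = 0.66
((q /\ p) \/ (q \/ ~r)) = max(0.21, 0.66) = 0.66
((q -> r) /\ ((q /\ p) \/ (q \/ ~r))) = min(1, 0.66) = 0.66
~((q -> r) /\ ((q /\ p) \/ (q \/ ~r))): Gödel ¬ of 0.66 = 0 (operand ≠ 0)
((q \/ (p /\ ~p)) \/ ~((q -> r) /\ ((q /\ p) \/ (q \/ ~r)))) = max(0.66, 0) = 0.66
~r: Gödel ¬ of 0.9 = 0 (operand ≠ 0)
(p -> r): 0.21 ≤ 0.9, so result = 1
((p -> r) -> q): 1 > 0.66, so result = 0.66
(p -> ((p -> r) -> q)): 0.21 ≤ 0.66, so result = 1
(~r -> (p -> ((p -> r) -> q))): 0 ≤ 1, so result = 1
(p /\ q) = min(0.21, 0.66) = 0.21
(r -> (p /\ q)): 0.9 > 0.21, so result = 0.21
((~r -> (p -> ((p -> r) -> q))) -> (r -> (p /\ q))): 1 > 0.21, so result = 0.21
(((q \/ (p /\ ~p)) \/ ~((q -> r) /\ ((q /\ p) \/ (q \/ ~r)))) /\ ((~r -> (p -> ((p -> r) -> q))) -> (r -> (p /\ q)))) = min(0.66, 0.21) = 0.21

0.21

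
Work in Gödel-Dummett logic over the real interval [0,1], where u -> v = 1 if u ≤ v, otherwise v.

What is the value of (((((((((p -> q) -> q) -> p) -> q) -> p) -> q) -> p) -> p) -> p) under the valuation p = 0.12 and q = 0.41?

0.12

(p -> q): 0.12 ≤ 0.41, so result = 1
((p -> q) -> q): 1 > 0.41, so result = 0.41
(((p -> q) -> q) -> p): 0.41 > 0.12, so result = 0.12
((((p -> q) -> q) -> p) -> q): 0.12 ≤ 0.41, so result = 1
(((((p -> q) -> q) -> p) -> q) -> p): 1 > 0.12, so result = 0.12
((((((p -> q) -> q) -> p) -> q) -> p) -> q): 0.12 ≤ 0.41, so result = 1
(((((((p -> q) -> q) -> p) -> q) -> p) -> q) -> p): 1 > 0.12, so result = 0.12
((((((((p -> q) -> q) -> p) -> q) -> p) -> q) -> p) -> p): 0.12 ≤ 0.12, so result = 1
(((((((((p -> q) -> q) -> p) -> q) -> p) -> q) -> p) -> p) -> p): 1 > 0.12, so result = 0.12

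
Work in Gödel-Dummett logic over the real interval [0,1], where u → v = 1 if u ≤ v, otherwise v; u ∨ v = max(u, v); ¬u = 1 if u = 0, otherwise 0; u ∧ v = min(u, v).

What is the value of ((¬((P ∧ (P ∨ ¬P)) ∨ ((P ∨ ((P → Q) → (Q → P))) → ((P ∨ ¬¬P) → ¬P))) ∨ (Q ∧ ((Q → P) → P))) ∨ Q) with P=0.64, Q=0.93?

¬P: Gödel ¬ of 0.64 = 0 (operand ≠ 0)
(P ∨ ¬P) = max(0.64, 0) = 0.64
(P ∧ (P ∨ ¬P)) = min(0.64, 0.64) = 0.64
(P → Q): 0.64 ≤ 0.93, so result = 1
(Q → P): 0.93 > 0.64, so result = 0.64
((P → Q) → (Q → P)): 1 > 0.64, so result = 0.64
(P ∨ ((P → Q) → (Q → P))) = max(0.64, 0.64) = 0.64
¬P: Gödel ¬ of 0.64 = 0 (operand ≠ 0)
¬¬P: Gödel ¬ of 0 = 1 (operand is 0)
(P ∨ ¬¬P) = max(0.64, 1) = 1
¬P: Gödel ¬ of 0.64 = 0 (operand ≠ 0)
((P ∨ ¬¬P) → ¬P): 1 > 0, so result = 0
((P ∨ ((P → Q) → (Q → P))) → ((P ∨ ¬¬P) → ¬P)): 0.64 > 0, so result = 0
((P ∧ (P ∨ ¬P)) ∨ ((P ∨ ((P → Q) → (Q → P))) → ((P ∨ ¬¬P) → ¬P))) = max(0.64, 0) = 0.64
¬((P ∧ (P ∨ ¬P)) ∨ ((P ∨ ((P → Q) → (Q → P))) → ((P ∨ ¬¬P) → ¬P))): Gödel ¬ of 0.64 = 0 (operand ≠ 0)
(Q → P): 0.93 > 0.64, so result = 0.64
((Q → P) → P): 0.64 ≤ 0.64, so result = 1
(Q ∧ ((Q → P) → P)) = min(0.93, 1) = 0.93
(¬((P ∧ (P ∨ ¬P)) ∨ ((P ∨ ((P → Q) → (Q → P))) → ((P ∨ ¬¬P) → ¬P))) ∨ (Q ∧ ((Q → P) → P))) = max(0, 0.93) = 0.93
((¬((P ∧ (P ∨ ¬P)) ∨ ((P ∨ ((P → Q) → (Q → P))) → ((P ∨ ¬¬P) → ¬P))) ∨ (Q ∧ ((Q → P) → P))) ∨ Q) = max(0.93, 0.93) = 0.93

0.93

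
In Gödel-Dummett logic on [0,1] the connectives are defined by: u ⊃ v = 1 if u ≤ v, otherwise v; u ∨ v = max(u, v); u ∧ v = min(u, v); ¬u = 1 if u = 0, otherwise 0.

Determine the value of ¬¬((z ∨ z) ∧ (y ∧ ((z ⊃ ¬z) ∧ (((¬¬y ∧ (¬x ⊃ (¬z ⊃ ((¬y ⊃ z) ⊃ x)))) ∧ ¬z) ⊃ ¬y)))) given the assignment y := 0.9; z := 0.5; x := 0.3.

0.00

(z ∨ z) = max(0.5, 0.5) = 0.5
¬z: Gödel ¬ of 0.5 = 0 (operand ≠ 0)
(z ⊃ ¬z): 0.5 > 0, so result = 0
¬y: Gödel ¬ of 0.9 = 0 (operand ≠ 0)
¬¬y: Gödel ¬ of 0 = 1 (operand is 0)
¬x: Gödel ¬ of 0.3 = 0 (operand ≠ 0)
¬z: Gödel ¬ of 0.5 = 0 (operand ≠ 0)
¬y: Gödel ¬ of 0.9 = 0 (operand ≠ 0)
(¬y ⊃ z): 0 ≤ 0.5, so result = 1
((¬y ⊃ z) ⊃ x): 1 > 0.3, so result = 0.3
(¬z ⊃ ((¬y ⊃ z) ⊃ x)): 0 ≤ 0.3, so result = 1
(¬x ⊃ (¬z ⊃ ((¬y ⊃ z) ⊃ x))): 0 ≤ 1, so result = 1
(¬¬y ∧ (¬x ⊃ (¬z ⊃ ((¬y ⊃ z) ⊃ x)))) = min(1, 1) = 1
¬z: Gödel ¬ of 0.5 = 0 (operand ≠ 0)
((¬¬y ∧ (¬x ⊃ (¬z ⊃ ((¬y ⊃ z) ⊃ x)))) ∧ ¬z) = min(1, 0) = 0
¬y: Gödel ¬ of 0.9 = 0 (operand ≠ 0)
(((¬¬y ∧ (¬x ⊃ (¬z ⊃ ((¬y ⊃ z) ⊃ x)))) ∧ ¬z) ⊃ ¬y): 0 ≤ 0, so result = 1
((z ⊃ ¬z) ∧ (((¬¬y ∧ (¬x ⊃ (¬z ⊃ ((¬y ⊃ z) ⊃ x)))) ∧ ¬z) ⊃ ¬y)) = min(0, 1) = 0
(y ∧ ((z ⊃ ¬z) ∧ (((¬¬y ∧ (¬x ⊃ (¬z ⊃ ((¬y ⊃ z) ⊃ x)))) ∧ ¬z) ⊃ ¬y))) = min(0.9, 0) = 0
((z ∨ z) ∧ (y ∧ ((z ⊃ ¬z) ∧ (((¬¬y ∧ (¬x ⊃ (¬z ⊃ ((¬y ⊃ z) ⊃ x)))) ∧ ¬z) ⊃ ¬y)))) = min(0.5, 0) = 0
¬((z ∨ z) ∧ (y ∧ ((z ⊃ ¬z) ∧ (((¬¬y ∧ (¬x ⊃ (¬z ⊃ ((¬y ⊃ z) ⊃ x)))) ∧ ¬z) ⊃ ¬y)))): Gödel ¬ of 0 = 1 (operand is 0)
¬¬((z ∨ z) ∧ (y ∧ ((z ⊃ ¬z) ∧ (((¬¬y ∧ (¬x ⊃ (¬z ⊃ ((¬y ⊃ z) ⊃ x)))) ∧ ¬z) ⊃ ¬y)))): Gödel ¬ of 1 = 0 (operand ≠ 0)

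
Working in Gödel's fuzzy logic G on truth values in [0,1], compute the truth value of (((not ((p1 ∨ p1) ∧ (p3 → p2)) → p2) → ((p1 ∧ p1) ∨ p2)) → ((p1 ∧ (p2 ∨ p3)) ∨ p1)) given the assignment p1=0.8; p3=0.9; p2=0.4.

(p1 ∨ p1) = max(0.8, 0.8) = 0.8
(p3 → p2): 0.9 > 0.4, so result = 0.4
((p1 ∨ p1) ∧ (p3 → p2)) = min(0.8, 0.4) = 0.4
not ((p1 ∨ p1) ∧ (p3 → p2)): Gödel ¬ of 0.4 = 0 (operand ≠ 0)
(not ((p1 ∨ p1) ∧ (p3 → p2)) → p2): 0 ≤ 0.4, so result = 1
(p1 ∧ p1) = min(0.8, 0.8) = 0.8
((p1 ∧ p1) ∨ p2) = max(0.8, 0.4) = 0.8
((not ((p1 ∨ p1) ∧ (p3 → p2)) → p2) → ((p1 ∧ p1) ∨ p2)): 1 > 0.8, so result = 0.8
(p2 ∨ p3) = max(0.4, 0.9) = 0.9
(p1 ∧ (p2 ∨ p3)) = min(0.8, 0.9) = 0.8
((p1 ∧ (p2 ∨ p3)) ∨ p1) = max(0.8, 0.8) = 0.8
(((not ((p1 ∨ p1) ∧ (p3 → p2)) → p2) → ((p1 ∧ p1) ∨ p2)) → ((p1 ∧ (p2 ∨ p3)) ∨ p1)): 0.8 ≤ 0.8, so result = 1

1.00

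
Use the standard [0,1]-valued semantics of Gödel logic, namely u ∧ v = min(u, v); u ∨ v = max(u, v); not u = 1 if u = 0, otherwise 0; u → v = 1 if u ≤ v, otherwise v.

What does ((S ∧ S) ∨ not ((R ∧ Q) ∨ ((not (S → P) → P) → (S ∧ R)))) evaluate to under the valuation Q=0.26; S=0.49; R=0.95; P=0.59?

0.49

(S ∧ S) = min(0.49, 0.49) = 0.49
(R ∧ Q) = min(0.95, 0.26) = 0.26
(S → P): 0.49 ≤ 0.59, so result = 1
not (S → P): Gödel ¬ of 1 = 0 (operand ≠ 0)
(not (S → P) → P): 0 ≤ 0.59, so result = 1
(S ∧ R) = min(0.49, 0.95) = 0.49
((not (S → P) → P) → (S ∧ R)): 1 > 0.49, so result = 0.49
((R ∧ Q) ∨ ((not (S → P) → P) → (S ∧ R))) = max(0.26, 0.49) = 0.49
not ((R ∧ Q) ∨ ((not (S → P) → P) → (S ∧ R))): Gödel ¬ of 0.49 = 0 (operand ≠ 0)
((S ∧ S) ∨ not ((R ∧ Q) ∨ ((not (S → P) → P) → (S ∧ R)))) = max(0.49, 0) = 0.49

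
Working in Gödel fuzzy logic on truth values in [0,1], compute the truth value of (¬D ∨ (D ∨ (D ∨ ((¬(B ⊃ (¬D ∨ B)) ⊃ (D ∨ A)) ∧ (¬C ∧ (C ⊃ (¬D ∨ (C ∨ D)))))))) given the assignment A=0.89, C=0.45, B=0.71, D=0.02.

0.02

¬D: Gödel ¬ of 0.02 = 0 (operand ≠ 0)
¬D: Gödel ¬ of 0.02 = 0 (operand ≠ 0)
(¬D ∨ B) = max(0, 0.71) = 0.71
(B ⊃ (¬D ∨ B)): 0.71 ≤ 0.71, so result = 1
¬(B ⊃ (¬D ∨ B)): Gödel ¬ of 1 = 0 (operand ≠ 0)
(D ∨ A) = max(0.02, 0.89) = 0.89
(¬(B ⊃ (¬D ∨ B)) ⊃ (D ∨ A)): 0 ≤ 0.89, so result = 1
¬C: Gödel ¬ of 0.45 = 0 (operand ≠ 0)
¬D: Gödel ¬ of 0.02 = 0 (operand ≠ 0)
(C ∨ D) = max(0.45, 0.02) = 0.45
(¬D ∨ (C ∨ D)) = max(0, 0.45) = 0.45
(C ⊃ (¬D ∨ (C ∨ D))): 0.45 ≤ 0.45, so result = 1
(¬C ∧ (C ⊃ (¬D ∨ (C ∨ D)))) = min(0, 1) = 0
((¬(B ⊃ (¬D ∨ B)) ⊃ (D ∨ A)) ∧ (¬C ∧ (C ⊃ (¬D ∨ (C ∨ D))))) = min(1, 0) = 0
(D ∨ ((¬(B ⊃ (¬D ∨ B)) ⊃ (D ∨ A)) ∧ (¬C ∧ (C ⊃ (¬D ∨ (C ∨ D)))))) = max(0.02, 0) = 0.02
(D ∨ (D ∨ ((¬(B ⊃ (¬D ∨ B)) ⊃ (D ∨ A)) ∧ (¬C ∧ (C ⊃ (¬D ∨ (C ∨ D))))))) = max(0.02, 0.02) = 0.02
(¬D ∨ (D ∨ (D ∨ ((¬(B ⊃ (¬D ∨ B)) ⊃ (D ∨ A)) ∧ (¬C ∧ (C ⊃ (¬D ∨ (C ∨ D)))))))) = max(0, 0.02) = 0.02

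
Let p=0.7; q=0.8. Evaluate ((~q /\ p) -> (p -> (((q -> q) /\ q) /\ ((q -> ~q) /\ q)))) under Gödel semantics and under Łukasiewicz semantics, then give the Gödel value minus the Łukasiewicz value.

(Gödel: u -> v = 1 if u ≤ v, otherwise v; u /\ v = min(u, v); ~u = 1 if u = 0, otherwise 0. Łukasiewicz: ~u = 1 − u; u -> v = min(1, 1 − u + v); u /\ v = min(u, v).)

0.00

Gödel evaluation:
  ~q: Gödel ¬ of 0.8 = 0 (operand ≠ 0)
  (~q /\ p) = min(0, 0.7) = 0
  (q -> q): 0.8 ≤ 0.8, so result = 1
  ((q -> q) /\ q) = min(1, 0.8) = 0.8
  ~q: Gödel ¬ of 0.8 = 0 (operand ≠ 0)
  (q -> ~q): 0.8 > 0, so result = 0
  ((q -> ~q) /\ q) = min(0, 0.8) = 0
  (((q -> q) /\ q) /\ ((q -> ~q) /\ q)) = min(0.8, 0) = 0
  (p -> (((q -> q) /\ q) /\ ((q -> ~q) /\ q))): 0.7 > 0, so result = 0
  ((~q /\ p) -> (p -> (((q -> q) /\ q) /\ ((q -> ~q) /\ q)))): 0 ≤ 0, so result = 1
  Gödel value = 1
Łukasiewicz evaluation:
  ~q: Łukasiewicz ¬ gives 1 − 0.8 = 0.2
  (~q /\ p) = min(0.2, 0.7) = 0.2
  (q -> q): min(1, 1 − 0.8 + 0.8) = 1
  ((q -> q) /\ q) = min(1, 0.8) = 0.8
  ~q: Łukasiewicz ¬ gives 1 − 0.8 = 0.2
  (q -> ~q): min(1, 1 − 0.8 + 0.2) = 0.4
  ((q -> ~q) /\ q) = min(0.4, 0.8) = 0.4
  (((q -> q) /\ q) /\ ((q -> ~q) /\ q)) = min(0.8, 0.4) = 0.4
  (p -> (((q -> q) /\ q) /\ ((q -> ~q) /\ q))): min(1, 1 − 0.7 + 0.4) = 0.7
  ((~q /\ p) -> (p -> (((q -> q) /\ q) /\ ((q -> ~q) /\ q)))): min(1, 1 − 0.2 + 0.7) = 1
  Łukasiewicz value = 1
Difference: 1 − 1 = 0.00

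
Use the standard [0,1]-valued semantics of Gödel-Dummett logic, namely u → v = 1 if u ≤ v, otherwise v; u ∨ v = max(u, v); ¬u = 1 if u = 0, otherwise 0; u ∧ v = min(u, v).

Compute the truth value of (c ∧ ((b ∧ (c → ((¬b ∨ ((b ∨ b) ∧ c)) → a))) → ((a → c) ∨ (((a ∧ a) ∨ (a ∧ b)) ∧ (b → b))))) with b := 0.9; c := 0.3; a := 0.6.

0.30

¬b: Gödel ¬ of 0.9 = 0 (operand ≠ 0)
(b ∨ b) = max(0.9, 0.9) = 0.9
((b ∨ b) ∧ c) = min(0.9, 0.3) = 0.3
(¬b ∨ ((b ∨ b) ∧ c)) = max(0, 0.3) = 0.3
((¬b ∨ ((b ∨ b) ∧ c)) → a): 0.3 ≤ 0.6, so result = 1
(c → ((¬b ∨ ((b ∨ b) ∧ c)) → a)): 0.3 ≤ 1, so result = 1
(b ∧ (c → ((¬b ∨ ((b ∨ b) ∧ c)) → a))) = min(0.9, 1) = 0.9
(a → c): 0.6 > 0.3, so result = 0.3
(a ∧ a) = min(0.6, 0.6) = 0.6
(a ∧ b) = min(0.6, 0.9) = 0.6
((a ∧ a) ∨ (a ∧ b)) = max(0.6, 0.6) = 0.6
(b → b): 0.9 ≤ 0.9, so result = 1
(((a ∧ a) ∨ (a ∧ b)) ∧ (b → b)) = min(0.6, 1) = 0.6
((a → c) ∨ (((a ∧ a) ∨ (a ∧ b)) ∧ (b → b))) = max(0.3, 0.6) = 0.6
((b ∧ (c → ((¬b ∨ ((b ∨ b) ∧ c)) → a))) → ((a → c) ∨ (((a ∧ a) ∨ (a ∧ b)) ∧ (b → b)))): 0.9 > 0.6, so result = 0.6
(c ∧ ((b ∧ (c → ((¬b ∨ ((b ∨ b) ∧ c)) → a))) → ((a → c) ∨ (((a ∧ a) ∨ (a ∧ b)) ∧ (b → b))))) = min(0.3, 0.6) = 0.3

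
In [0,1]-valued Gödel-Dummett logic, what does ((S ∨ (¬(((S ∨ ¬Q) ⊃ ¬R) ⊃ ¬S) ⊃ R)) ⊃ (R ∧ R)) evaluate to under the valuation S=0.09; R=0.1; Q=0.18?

¬Q: Gödel ¬ of 0.18 = 0 (operand ≠ 0)
(S ∨ ¬Q) = max(0.09, 0) = 0.09
¬R: Gödel ¬ of 0.1 = 0 (operand ≠ 0)
((S ∨ ¬Q) ⊃ ¬R): 0.09 > 0, so result = 0
¬S: Gödel ¬ of 0.09 = 0 (operand ≠ 0)
(((S ∨ ¬Q) ⊃ ¬R) ⊃ ¬S): 0 ≤ 0, so result = 1
¬(((S ∨ ¬Q) ⊃ ¬R) ⊃ ¬S): Gödel ¬ of 1 = 0 (operand ≠ 0)
(¬(((S ∨ ¬Q) ⊃ ¬R) ⊃ ¬S) ⊃ R): 0 ≤ 0.1, so result = 1
(S ∨ (¬(((S ∨ ¬Q) ⊃ ¬R) ⊃ ¬S) ⊃ R)) = max(0.09, 1) = 1
(R ∧ R) = min(0.1, 0.1) = 0.1
((S ∨ (¬(((S ∨ ¬Q) ⊃ ¬R) ⊃ ¬S) ⊃ R)) ⊃ (R ∧ R)): 1 > 0.1, so result = 0.1

0.10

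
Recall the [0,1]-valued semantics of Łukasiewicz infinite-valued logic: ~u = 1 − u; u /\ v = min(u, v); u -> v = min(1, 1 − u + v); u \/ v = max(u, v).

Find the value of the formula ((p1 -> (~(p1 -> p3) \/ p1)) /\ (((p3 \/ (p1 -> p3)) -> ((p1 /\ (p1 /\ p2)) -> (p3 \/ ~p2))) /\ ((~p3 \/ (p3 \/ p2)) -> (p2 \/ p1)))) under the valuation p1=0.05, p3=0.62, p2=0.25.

0.63

(p1 -> p3): min(1, 1 − 0.05 + 0.62) = 1
~(p1 -> p3): Łukasiewicz ¬ gives 1 − 1 = 0
(~(p1 -> p3) \/ p1) = max(0, 0.05) = 0.05
(p1 -> (~(p1 -> p3) \/ p1)): min(1, 1 − 0.05 + 0.05) = 1
(p1 -> p3): min(1, 1 − 0.05 + 0.62) = 1
(p3 \/ (p1 -> p3)) = max(0.62, 1) = 1
(p1 /\ p2) = min(0.05, 0.25) = 0.05
(p1 /\ (p1 /\ p2)) = min(0.05, 0.05) = 0.05
~p2: Łukasiewicz ¬ gives 1 − 0.25 = 0.75
(p3 \/ ~p2) = max(0.62, 0.75) = 0.75
((p1 /\ (p1 /\ p2)) -> (p3 \/ ~p2)): min(1, 1 − 0.05 + 0.75) = 1
((p3 \/ (p1 -> p3)) -> ((p1 /\ (p1 /\ p2)) -> (p3 \/ ~p2))): min(1, 1 − 1 + 1) = 1
~p3: Łukasiewicz ¬ gives 1 − 0.62 = 0.38
(p3 \/ p2) = max(0.62, 0.25) = 0.62
(~p3 \/ (p3 \/ p2)) = max(0.38, 0.62) = 0.62
(p2 \/ p1) = max(0.25, 0.05) = 0.25
((~p3 \/ (p3 \/ p2)) -> (p2 \/ p1)): min(1, 1 − 0.62 + 0.25) = 0.63
(((p3 \/ (p1 -> p3)) -> ((p1 /\ (p1 /\ p2)) -> (p3 \/ ~p2))) /\ ((~p3 \/ (p3 \/ p2)) -> (p2 \/ p1))) = min(1, 0.63) = 0.63
((p1 -> (~(p1 -> p3) \/ p1)) /\ (((p3 \/ (p1 -> p3)) -> ((p1 /\ (p1 /\ p2)) -> (p3 \/ ~p2))) /\ ((~p3 \/ (p3 \/ p2)) -> (p2 \/ p1)))) = min(1, 0.63) = 0.63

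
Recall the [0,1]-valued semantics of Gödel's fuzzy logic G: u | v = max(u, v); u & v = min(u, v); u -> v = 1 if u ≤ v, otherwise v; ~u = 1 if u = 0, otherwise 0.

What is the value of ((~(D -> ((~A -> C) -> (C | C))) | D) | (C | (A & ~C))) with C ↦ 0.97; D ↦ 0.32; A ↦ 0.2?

~A: Gödel ¬ of 0.2 = 0 (operand ≠ 0)
(~A -> C): 0 ≤ 0.97, so result = 1
(C | C) = max(0.97, 0.97) = 0.97
((~A -> C) -> (C | C)): 1 > 0.97, so result = 0.97
(D -> ((~A -> C) -> (C | C))): 0.32 ≤ 0.97, so result = 1
~(D -> ((~A -> C) -> (C | C))): Gödel ¬ of 1 = 0 (operand ≠ 0)
(~(D -> ((~A -> C) -> (C | C))) | D) = max(0, 0.32) = 0.32
~C: Gödel ¬ of 0.97 = 0 (operand ≠ 0)
(A & ~C) = min(0.2, 0) = 0
(C | (A & ~C)) = max(0.97, 0) = 0.97
((~(D -> ((~A -> C) -> (C | C))) | D) | (C | (A & ~C))) = max(0.32, 0.97) = 0.97

0.97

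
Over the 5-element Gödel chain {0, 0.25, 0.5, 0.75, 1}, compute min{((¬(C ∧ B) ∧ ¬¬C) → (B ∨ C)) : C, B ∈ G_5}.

The minimum is attained at C = 0.25, B = 0:
  (C ∧ B) = min(0.25, 0) = 0
  ¬(C ∧ B): Gödel ¬ of 0 = 1 (operand is 0)
  ¬C: Gödel ¬ of 0.25 = 0 (operand ≠ 0)
  ¬¬C: Gödel ¬ of 0 = 1 (operand is 0)
  (¬(C ∧ B) ∧ ¬¬C) = min(1, 1) = 1
  (B ∨ C) = max(0, 0.25) = 0.25
  ((¬(C ∧ B) ∧ ¬¬C) → (B ∨ C)): 1 > 0.25, so result = 0.25
Checking all 25 assignments confirms none give a value below 0.25.

0.25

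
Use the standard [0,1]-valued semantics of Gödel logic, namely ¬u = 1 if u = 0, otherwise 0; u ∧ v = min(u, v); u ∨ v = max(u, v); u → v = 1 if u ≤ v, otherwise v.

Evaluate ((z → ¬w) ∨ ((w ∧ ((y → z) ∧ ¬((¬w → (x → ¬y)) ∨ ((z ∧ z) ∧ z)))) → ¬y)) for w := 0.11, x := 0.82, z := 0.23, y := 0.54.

1.00

¬w: Gödel ¬ of 0.11 = 0 (operand ≠ 0)
(z → ¬w): 0.23 > 0, so result = 0
(y → z): 0.54 > 0.23, so result = 0.23
¬w: Gödel ¬ of 0.11 = 0 (operand ≠ 0)
¬y: Gödel ¬ of 0.54 = 0 (operand ≠ 0)
(x → ¬y): 0.82 > 0, so result = 0
(¬w → (x → ¬y)): 0 ≤ 0, so result = 1
(z ∧ z) = min(0.23, 0.23) = 0.23
((z ∧ z) ∧ z) = min(0.23, 0.23) = 0.23
((¬w → (x → ¬y)) ∨ ((z ∧ z) ∧ z)) = max(1, 0.23) = 1
¬((¬w → (x → ¬y)) ∨ ((z ∧ z) ∧ z)): Gödel ¬ of 1 = 0 (operand ≠ 0)
((y → z) ∧ ¬((¬w → (x → ¬y)) ∨ ((z ∧ z) ∧ z))) = min(0.23, 0) = 0
(w ∧ ((y → z) ∧ ¬((¬w → (x → ¬y)) ∨ ((z ∧ z) ∧ z)))) = min(0.11, 0) = 0
¬y: Gödel ¬ of 0.54 = 0 (operand ≠ 0)
((w ∧ ((y → z) ∧ ¬((¬w → (x → ¬y)) ∨ ((z ∧ z) ∧ z)))) → ¬y): 0 ≤ 0, so result = 1
((z → ¬w) ∨ ((w ∧ ((y → z) ∧ ¬((¬w → (x → ¬y)) ∨ ((z ∧ z) ∧ z)))) → ¬y)) = max(0, 1) = 1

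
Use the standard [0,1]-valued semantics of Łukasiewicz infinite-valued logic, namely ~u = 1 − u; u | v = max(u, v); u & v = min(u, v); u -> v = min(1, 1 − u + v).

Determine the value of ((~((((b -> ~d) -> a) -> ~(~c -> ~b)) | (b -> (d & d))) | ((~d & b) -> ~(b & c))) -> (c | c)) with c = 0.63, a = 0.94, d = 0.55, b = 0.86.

0.71

~d: Łukasiewicz ¬ gives 1 − 0.55 = 0.45
(b -> ~d): min(1, 1 − 0.86 + 0.45) = 0.59
((b -> ~d) -> a): min(1, 1 − 0.59 + 0.94) = 1
~c: Łukasiewicz ¬ gives 1 − 0.63 = 0.37
~b: Łukasiewicz ¬ gives 1 − 0.86 = 0.14
(~c -> ~b): min(1, 1 − 0.37 + 0.14) = 0.77
~(~c -> ~b): Łukasiewicz ¬ gives 1 − 0.77 = 0.23
(((b -> ~d) -> a) -> ~(~c -> ~b)): min(1, 1 − 1 + 0.23) = 0.23
(d & d) = min(0.55, 0.55) = 0.55
(b -> (d & d)): min(1, 1 − 0.86 + 0.55) = 0.69
((((b -> ~d) -> a) -> ~(~c -> ~b)) | (b -> (d & d))) = max(0.23, 0.69) = 0.69
~((((b -> ~d) -> a) -> ~(~c -> ~b)) | (b -> (d & d))): Łukasiewicz ¬ gives 1 − 0.69 = 0.31
~d: Łukasiewicz ¬ gives 1 − 0.55 = 0.45
(~d & b) = min(0.45, 0.86) = 0.45
(b & c) = min(0.86, 0.63) = 0.63
~(b & c): Łukasiewicz ¬ gives 1 − 0.63 = 0.37
((~d & b) -> ~(b & c)): min(1, 1 − 0.45 + 0.37) = 0.92
(~((((b -> ~d) -> a) -> ~(~c -> ~b)) | (b -> (d & d))) | ((~d & b) -> ~(b & c))) = max(0.31, 0.92) = 0.92
(c | c) = max(0.63, 0.63) = 0.63
((~((((b -> ~d) -> a) -> ~(~c -> ~b)) | (b -> (d & d))) | ((~d & b) -> ~(b & c))) -> (c | c)): min(1, 1 − 0.92 + 0.63) = 0.71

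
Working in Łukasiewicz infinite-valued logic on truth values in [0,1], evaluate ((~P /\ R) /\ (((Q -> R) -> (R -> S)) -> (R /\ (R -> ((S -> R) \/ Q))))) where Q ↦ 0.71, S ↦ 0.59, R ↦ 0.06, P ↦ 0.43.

~P: Łukasiewicz ¬ gives 1 − 0.43 = 0.57
(~P /\ R) = min(0.57, 0.06) = 0.06
(Q -> R): min(1, 1 − 0.71 + 0.06) = 0.35
(R -> S): min(1, 1 − 0.06 + 0.59) = 1
((Q -> R) -> (R -> S)): min(1, 1 − 0.35 + 1) = 1
(S -> R): min(1, 1 − 0.59 + 0.06) = 0.47
((S -> R) \/ Q) = max(0.47, 0.71) = 0.71
(R -> ((S -> R) \/ Q)): min(1, 1 − 0.06 + 0.71) = 1
(R /\ (R -> ((S -> R) \/ Q))) = min(0.06, 1) = 0.06
(((Q -> R) -> (R -> S)) -> (R /\ (R -> ((S -> R) \/ Q)))): min(1, 1 − 1 + 0.06) = 0.06
((~P /\ R) /\ (((Q -> R) -> (R -> S)) -> (R /\ (R -> ((S -> R) \/ Q))))) = min(0.06, 0.06) = 0.06

0.06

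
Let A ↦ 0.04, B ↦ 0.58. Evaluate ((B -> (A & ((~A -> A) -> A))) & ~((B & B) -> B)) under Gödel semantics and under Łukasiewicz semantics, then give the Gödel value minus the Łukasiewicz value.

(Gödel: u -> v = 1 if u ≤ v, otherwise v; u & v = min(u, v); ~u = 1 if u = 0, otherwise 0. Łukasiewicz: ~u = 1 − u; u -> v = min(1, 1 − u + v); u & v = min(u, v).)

Gödel evaluation:
  ~A: Gödel ¬ of 0.04 = 0 (operand ≠ 0)
  (~A -> A): 0 ≤ 0.04, so result = 1
  ((~A -> A) -> A): 1 > 0.04, so result = 0.04
  (A & ((~A -> A) -> A)) = min(0.04, 0.04) = 0.04
  (B -> (A & ((~A -> A) -> A))): 0.58 > 0.04, so result = 0.04
  (B & B) = min(0.58, 0.58) = 0.58
  ((B & B) -> B): 0.58 ≤ 0.58, so result = 1
  ~((B & B) -> B): Gödel ¬ of 1 = 0 (operand ≠ 0)
  ((B -> (A & ((~A -> A) -> A))) & ~((B & B) -> B)) = min(0.04, 0) = 0
  Gödel value = 0
Łukasiewicz evaluation:
  ~A: Łukasiewicz ¬ gives 1 − 0.04 = 0.96
  (~A -> A): min(1, 1 − 0.96 + 0.04) = 0.08
  ((~A -> A) -> A): min(1, 1 − 0.08 + 0.04) = 0.96
  (A & ((~A -> A) -> A)) = min(0.04, 0.96) = 0.04
  (B -> (A & ((~A -> A) -> A))): min(1, 1 − 0.58 + 0.04) = 0.46
  (B & B) = min(0.58, 0.58) = 0.58
  ((B & B) -> B): min(1, 1 − 0.58 + 0.58) = 1
  ~((B & B) -> B): Łukasiewicz ¬ gives 1 − 1 = 0
  ((B -> (A & ((~A -> A) -> A))) & ~((B & B) -> B)) = min(0.46, 0) = 0
  Łukasiewicz value = 0
Difference: 0 − 0 = 0.00

0.00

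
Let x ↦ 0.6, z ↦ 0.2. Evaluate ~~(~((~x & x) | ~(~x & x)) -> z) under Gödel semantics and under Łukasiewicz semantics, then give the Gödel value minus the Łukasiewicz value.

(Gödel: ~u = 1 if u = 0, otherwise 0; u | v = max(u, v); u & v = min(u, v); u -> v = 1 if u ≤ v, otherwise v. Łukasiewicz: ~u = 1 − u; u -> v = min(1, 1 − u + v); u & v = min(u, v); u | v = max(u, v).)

Gödel evaluation:
  ~x: Gödel ¬ of 0.6 = 0 (operand ≠ 0)
  (~x & x) = min(0, 0.6) = 0
  ~x: Gödel ¬ of 0.6 = 0 (operand ≠ 0)
  (~x & x) = min(0, 0.6) = 0
  ~(~x & x): Gödel ¬ of 0 = 1 (operand is 0)
  ((~x & x) | ~(~x & x)) = max(0, 1) = 1
  ~((~x & x) | ~(~x & x)): Gödel ¬ of 1 = 0 (operand ≠ 0)
  (~((~x & x) | ~(~x & x)) -> z): 0 ≤ 0.2, so result = 1
  ~(~((~x & x) | ~(~x & x)) -> z): Gödel ¬ of 1 = 0 (operand ≠ 0)
  ~~(~((~x & x) | ~(~x & x)) -> z): Gödel ¬ of 0 = 1 (operand is 0)
  Gödel value = 1
Łukasiewicz evaluation:
  ~x: Łukasiewicz ¬ gives 1 − 0.6 = 0.4
  (~x & x) = min(0.4, 0.6) = 0.4
  ~x: Łukasiewicz ¬ gives 1 − 0.6 = 0.4
  (~x & x) = min(0.4, 0.6) = 0.4
  ~(~x & x): Łukasiewicz ¬ gives 1 − 0.4 = 0.6
  ((~x & x) | ~(~x & x)) = max(0.4, 0.6) = 0.6
  ~((~x & x) | ~(~x & x)): Łukasiewicz ¬ gives 1 − 0.6 = 0.4
  (~((~x & x) | ~(~x & x)) -> z): min(1, 1 − 0.4 + 0.2) = 0.8
  ~(~((~x & x) | ~(~x & x)) -> z): Łukasiewicz ¬ gives 1 − 0.8 = 0.2
  ~~(~((~x & x) | ~(~x & x)) -> z): Łukasiewicz ¬ gives 1 − 0.2 = 0.8
  Łukasiewicz value = 0.8
Difference: 1 − 0.8 = 0.20

0.20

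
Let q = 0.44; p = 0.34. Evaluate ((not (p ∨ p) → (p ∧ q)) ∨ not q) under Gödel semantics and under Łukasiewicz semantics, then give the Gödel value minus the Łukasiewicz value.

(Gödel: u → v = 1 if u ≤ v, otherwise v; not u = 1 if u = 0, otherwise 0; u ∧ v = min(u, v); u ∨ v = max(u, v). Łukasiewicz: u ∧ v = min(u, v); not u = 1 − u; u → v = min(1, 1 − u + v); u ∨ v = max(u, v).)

0.32

Gödel evaluation:
  (p ∨ p) = max(0.34, 0.34) = 0.34
  not (p ∨ p): Gödel ¬ of 0.34 = 0 (operand ≠ 0)
  (p ∧ q) = min(0.34, 0.44) = 0.34
  (not (p ∨ p) → (p ∧ q)): 0 ≤ 0.34, so result = 1
  not q: Gödel ¬ of 0.44 = 0 (operand ≠ 0)
  ((not (p ∨ p) → (p ∧ q)) ∨ not q) = max(1, 0) = 1
  Gödel value = 1
Łukasiewicz evaluation:
  (p ∨ p) = max(0.34, 0.34) = 0.34
  not (p ∨ p): Łukasiewicz ¬ gives 1 − 0.34 = 0.66
  (p ∧ q) = min(0.34, 0.44) = 0.34
  (not (p ∨ p) → (p ∧ q)): min(1, 1 − 0.66 + 0.34) = 0.68
  not q: Łukasiewicz ¬ gives 1 − 0.44 = 0.56
  ((not (p ∨ p) → (p ∧ q)) ∨ not q) = max(0.68, 0.56) = 0.68
  Łukasiewicz value = 0.68
Difference: 1 − 0.68 = 0.32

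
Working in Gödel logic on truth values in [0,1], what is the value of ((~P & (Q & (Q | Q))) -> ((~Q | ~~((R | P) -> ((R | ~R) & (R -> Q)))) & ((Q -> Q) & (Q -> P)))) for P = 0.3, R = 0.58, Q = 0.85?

1.00

~P: Gödel ¬ of 0.3 = 0 (operand ≠ 0)
(Q | Q) = max(0.85, 0.85) = 0.85
(Q & (Q | Q)) = min(0.85, 0.85) = 0.85
(~P & (Q & (Q | Q))) = min(0, 0.85) = 0
~Q: Gödel ¬ of 0.85 = 0 (operand ≠ 0)
(R | P) = max(0.58, 0.3) = 0.58
~R: Gödel ¬ of 0.58 = 0 (operand ≠ 0)
(R | ~R) = max(0.58, 0) = 0.58
(R -> Q): 0.58 ≤ 0.85, so result = 1
((R | ~R) & (R -> Q)) = min(0.58, 1) = 0.58
((R | P) -> ((R | ~R) & (R -> Q))): 0.58 ≤ 0.58, so result = 1
~((R | P) -> ((R | ~R) & (R -> Q))): Gödel ¬ of 1 = 0 (operand ≠ 0)
~~((R | P) -> ((R | ~R) & (R -> Q))): Gödel ¬ of 0 = 1 (operand is 0)
(~Q | ~~((R | P) -> ((R | ~R) & (R -> Q)))) = max(0, 1) = 1
(Q -> Q): 0.85 ≤ 0.85, so result = 1
(Q -> P): 0.85 > 0.3, so result = 0.3
((Q -> Q) & (Q -> P)) = min(1, 0.3) = 0.3
((~Q | ~~((R | P) -> ((R | ~R) & (R -> Q)))) & ((Q -> Q) & (Q -> P))) = min(1, 0.3) = 0.3
((~P & (Q & (Q | Q))) -> ((~Q | ~~((R | P) -> ((R | ~R) & (R -> Q)))) & ((Q -> Q) & (Q -> P)))): 0 ≤ 0.3, so result = 1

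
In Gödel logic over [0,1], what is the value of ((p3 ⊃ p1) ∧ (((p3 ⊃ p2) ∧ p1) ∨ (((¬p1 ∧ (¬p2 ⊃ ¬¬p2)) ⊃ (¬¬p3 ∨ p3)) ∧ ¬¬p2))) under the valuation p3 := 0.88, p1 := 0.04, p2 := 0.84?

(p3 ⊃ p1): 0.88 > 0.04, so result = 0.04
(p3 ⊃ p2): 0.88 > 0.84, so result = 0.84
((p3 ⊃ p2) ∧ p1) = min(0.84, 0.04) = 0.04
¬p1: Gödel ¬ of 0.04 = 0 (operand ≠ 0)
¬p2: Gödel ¬ of 0.84 = 0 (operand ≠ 0)
¬p2: Gödel ¬ of 0.84 = 0 (operand ≠ 0)
¬¬p2: Gödel ¬ of 0 = 1 (operand is 0)
(¬p2 ⊃ ¬¬p2): 0 ≤ 1, so result = 1
(¬p1 ∧ (¬p2 ⊃ ¬¬p2)) = min(0, 1) = 0
¬p3: Gödel ¬ of 0.88 = 0 (operand ≠ 0)
¬¬p3: Gödel ¬ of 0 = 1 (operand is 0)
(¬¬p3 ∨ p3) = max(1, 0.88) = 1
((¬p1 ∧ (¬p2 ⊃ ¬¬p2)) ⊃ (¬¬p3 ∨ p3)): 0 ≤ 1, so result = 1
¬p2: Gödel ¬ of 0.84 = 0 (operand ≠ 0)
¬¬p2: Gödel ¬ of 0 = 1 (operand is 0)
(((¬p1 ∧ (¬p2 ⊃ ¬¬p2)) ⊃ (¬¬p3 ∨ p3)) ∧ ¬¬p2) = min(1, 1) = 1
(((p3 ⊃ p2) ∧ p1) ∨ (((¬p1 ∧ (¬p2 ⊃ ¬¬p2)) ⊃ (¬¬p3 ∨ p3)) ∧ ¬¬p2)) = max(0.04, 1) = 1
((p3 ⊃ p1) ∧ (((p3 ⊃ p2) ∧ p1) ∨ (((¬p1 ∧ (¬p2 ⊃ ¬¬p2)) ⊃ (¬¬p3 ∨ p3)) ∧ ¬¬p2))) = min(0.04, 1) = 0.04

0.04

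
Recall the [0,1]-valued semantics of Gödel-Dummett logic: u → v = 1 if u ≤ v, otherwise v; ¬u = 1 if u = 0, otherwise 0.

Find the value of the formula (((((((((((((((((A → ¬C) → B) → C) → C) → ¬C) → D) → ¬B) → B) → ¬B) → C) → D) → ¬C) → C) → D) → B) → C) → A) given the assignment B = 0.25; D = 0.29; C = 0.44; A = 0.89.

0.89

¬C: Gödel ¬ of 0.44 = 0 (operand ≠ 0)
(A → ¬C): 0.89 > 0, so result = 0
((A → ¬C) → B): 0 ≤ 0.25, so result = 1
(((A → ¬C) → B) → C): 1 > 0.44, so result = 0.44
((((A → ¬C) → B) → C) → C): 0.44 ≤ 0.44, so result = 1
¬C: Gödel ¬ of 0.44 = 0 (operand ≠ 0)
(((((A → ¬C) → B) → C) → C) → ¬C): 1 > 0, so result = 0
((((((A → ¬C) → B) → C) → C) → ¬C) → D): 0 ≤ 0.29, so result = 1
¬B: Gödel ¬ of 0.25 = 0 (operand ≠ 0)
(((((((A → ¬C) → B) → C) → C) → ¬C) → D) → ¬B): 1 > 0, so result = 0
((((((((A → ¬C) → B) → C) → C) → ¬C) → D) → ¬B) → B): 0 ≤ 0.25, so result = 1
¬B: Gödel ¬ of 0.25 = 0 (operand ≠ 0)
(((((((((A → ¬C) → B) → C) → C) → ¬C) → D) → ¬B) → B) → ¬B): 1 > 0, so result = 0
((((((((((A → ¬C) → B) → C) → C) → ¬C) → D) → ¬B) → B) → ¬B) → C): 0 ≤ 0.44, so result = 1
(((((((((((A → ¬C) → B) → C) → C) → ¬C) → D) → ¬B) → B) → ¬B) → C) → D): 1 > 0.29, so result = 0.29
¬C: Gödel ¬ of 0.44 = 0 (operand ≠ 0)
((((((((((((A → ¬C) → B) → C) → C) → ¬C) → D) → ¬B) → B) → ¬B) → C) → D) → ¬C): 0.29 > 0, so result = 0
(((((((((((((A → ¬C) → B) → C) → C) → ¬C) → D) → ¬B) → B) → ¬B) → C) → D) → ¬C) → C): 0 ≤ 0.44, so result = 1
((((((((((((((A → ¬C) → B) → C) → C) → ¬C) → D) → ¬B) → B) → ¬B) → C) → D) → ¬C) → C) → D): 1 > 0.29, so result = 0.29
(((((((((((((((A → ¬C) → B) → C) → C) → ¬C) → D) → ¬B) → B) → ¬B) → C) → D) → ¬C) → C) → D) → B): 0.29 > 0.25, so result = 0.25
((((((((((((((((A → ¬C) → B) → C) → C) → ¬C) → D) → ¬B) → B) → ¬B) → C) → D) → ¬C) → C) → D) → B) → C): 0.25 ≤ 0.44, so result = 1
(((((((((((((((((A → ¬C) → B) → C) → C) → ¬C) → D) → ¬B) → B) → ¬B) → C) → D) → ¬C) → C) → D) → B) → C) → A): 1 > 0.89, so result = 0.89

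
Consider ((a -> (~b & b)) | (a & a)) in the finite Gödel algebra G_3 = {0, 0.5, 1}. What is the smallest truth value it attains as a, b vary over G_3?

The minimum is attained at a = 0.5, b = 0:
  ~b: Gödel ¬ of 0 = 1 (operand is 0)
  (~b & b) = min(1, 0) = 0
  (a -> (~b & b)): 0.5 > 0, so result = 0
  (a & a) = min(0.5, 0.5) = 0.5
  ((a -> (~b & b)) | (a & a)) = max(0, 0.5) = 0.5
Checking all 9 assignments confirms none give a value below 0.50.

0.50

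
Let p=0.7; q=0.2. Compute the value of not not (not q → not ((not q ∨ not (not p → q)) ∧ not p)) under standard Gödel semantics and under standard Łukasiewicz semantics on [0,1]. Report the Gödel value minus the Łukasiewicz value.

0.10

Gödel evaluation:
  not q: Gödel ¬ of 0.2 = 0 (operand ≠ 0)
  not q: Gödel ¬ of 0.2 = 0 (operand ≠ 0)
  not p: Gödel ¬ of 0.7 = 0 (operand ≠ 0)
  (not p → q): 0 ≤ 0.2, so result = 1
  not (not p → q): Gödel ¬ of 1 = 0 (operand ≠ 0)
  (not q ∨ not (not p → q)) = max(0, 0) = 0
  not p: Gödel ¬ of 0.7 = 0 (operand ≠ 0)
  ((not q ∨ not (not p → q)) ∧ not p) = min(0, 0) = 0
  not ((not q ∨ not (not p → q)) ∧ not p): Gödel ¬ of 0 = 1 (operand is 0)
  (not q → not ((not q ∨ not (not p → q)) ∧ not p)): 0 ≤ 1, so result = 1
  not (not q → not ((not q ∨ not (not p → q)) ∧ not p)): Gödel ¬ of 1 = 0 (operand ≠ 0)
  not not (not q → not ((not q ∨ not (not p → q)) ∧ not p)): Gödel ¬ of 0 = 1 (operand is 0)
  Gödel value = 1
Łukasiewicz evaluation:
  not q: Łukasiewicz ¬ gives 1 − 0.2 = 0.8
  not q: Łukasiewicz ¬ gives 1 − 0.2 = 0.8
  not p: Łukasiewicz ¬ gives 1 − 0.7 = 0.3
  (not p → q): min(1, 1 − 0.3 + 0.2) = 0.9
  not (not p → q): Łukasiewicz ¬ gives 1 − 0.9 = 0.1
  (not q ∨ not (not p → q)) = max(0.8, 0.1) = 0.8
  not p: Łukasiewicz ¬ gives 1 − 0.7 = 0.3
  ((not q ∨ not (not p → q)) ∧ not p) = min(0.8, 0.3) = 0.3
  not ((not q ∨ not (not p → q)) ∧ not p): Łukasiewicz ¬ gives 1 − 0.3 = 0.7
  (not q → not ((not q ∨ not (not p → q)) ∧ not p)): min(1, 1 − 0.8 + 0.7) = 0.9
  not (not q → not ((not q ∨ not (not p → q)) ∧ not p)): Łukasiewicz ¬ gives 1 − 0.9 = 0.1
  not not (not q → not ((not q ∨ not (not p → q)) ∧ not p)): Łukasiewicz ¬ gives 1 − 0.1 = 0.9
  Łukasiewicz value = 0.9
Difference: 1 − 0.9 = 0.10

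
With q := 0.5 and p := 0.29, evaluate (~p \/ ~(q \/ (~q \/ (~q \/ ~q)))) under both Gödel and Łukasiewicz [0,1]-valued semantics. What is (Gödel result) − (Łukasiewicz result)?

-0.71

Gödel evaluation:
  ~p: Gödel ¬ of 0.29 = 0 (operand ≠ 0)
  ~q: Gödel ¬ of 0.5 = 0 (operand ≠ 0)
  ~q: Gödel ¬ of 0.5 = 0 (operand ≠ 0)
  ~q: Gödel ¬ of 0.5 = 0 (operand ≠ 0)
  (~q \/ ~q) = max(0, 0) = 0
  (~q \/ (~q \/ ~q)) = max(0, 0) = 0
  (q \/ (~q \/ (~q \/ ~q))) = max(0.5, 0) = 0.5
  ~(q \/ (~q \/ (~q \/ ~q))): Gödel ¬ of 0.5 = 0 (operand ≠ 0)
  (~p \/ ~(q \/ (~q \/ (~q \/ ~q)))) = max(0, 0) = 0
  Gödel value = 0
Łukasiewicz evaluation:
  ~p: Łukasiewicz ¬ gives 1 − 0.29 = 0.71
  ~q: Łukasiewicz ¬ gives 1 − 0.5 = 0.5
  ~q: Łukasiewicz ¬ gives 1 − 0.5 = 0.5
  ~q: Łukasiewicz ¬ gives 1 − 0.5 = 0.5
  (~q \/ ~q) = max(0.5, 0.5) = 0.5
  (~q \/ (~q \/ ~q)) = max(0.5, 0.5) = 0.5
  (q \/ (~q \/ (~q \/ ~q))) = max(0.5, 0.5) = 0.5
  ~(q \/ (~q \/ (~q \/ ~q))): Łukasiewicz ¬ gives 1 − 0.5 = 0.5
  (~p \/ ~(q \/ (~q \/ (~q \/ ~q)))) = max(0.71, 0.5) = 0.71
  Łukasiewicz value = 0.71
Difference: 0 − 0.71 = -0.71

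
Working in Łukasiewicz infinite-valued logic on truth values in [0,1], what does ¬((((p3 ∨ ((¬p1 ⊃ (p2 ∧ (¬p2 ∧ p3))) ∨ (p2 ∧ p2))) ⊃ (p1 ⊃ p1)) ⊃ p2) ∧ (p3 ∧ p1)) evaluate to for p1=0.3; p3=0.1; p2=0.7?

0.90

¬p1: Łukasiewicz ¬ gives 1 − 0.3 = 0.7
¬p2: Łukasiewicz ¬ gives 1 − 0.7 = 0.3
(¬p2 ∧ p3) = min(0.3, 0.1) = 0.1
(p2 ∧ (¬p2 ∧ p3)) = min(0.7, 0.1) = 0.1
(¬p1 ⊃ (p2 ∧ (¬p2 ∧ p3))): min(1, 1 − 0.7 + 0.1) = 0.4
(p2 ∧ p2) = min(0.7, 0.7) = 0.7
((¬p1 ⊃ (p2 ∧ (¬p2 ∧ p3))) ∨ (p2 ∧ p2)) = max(0.4, 0.7) = 0.7
(p3 ∨ ((¬p1 ⊃ (p2 ∧ (¬p2 ∧ p3))) ∨ (p2 ∧ p2))) = max(0.1, 0.7) = 0.7
(p1 ⊃ p1): min(1, 1 − 0.3 + 0.3) = 1
((p3 ∨ ((¬p1 ⊃ (p2 ∧ (¬p2 ∧ p3))) ∨ (p2 ∧ p2))) ⊃ (p1 ⊃ p1)): min(1, 1 − 0.7 + 1) = 1
(((p3 ∨ ((¬p1 ⊃ (p2 ∧ (¬p2 ∧ p3))) ∨ (p2 ∧ p2))) ⊃ (p1 ⊃ p1)) ⊃ p2): min(1, 1 − 1 + 0.7) = 0.7
(p3 ∧ p1) = min(0.1, 0.3) = 0.1
((((p3 ∨ ((¬p1 ⊃ (p2 ∧ (¬p2 ∧ p3))) ∨ (p2 ∧ p2))) ⊃ (p1 ⊃ p1)) ⊃ p2) ∧ (p3 ∧ p1)) = min(0.7, 0.1) = 0.1
¬((((p3 ∨ ((¬p1 ⊃ (p2 ∧ (¬p2 ∧ p3))) ∨ (p2 ∧ p2))) ⊃ (p1 ⊃ p1)) ⊃ p2) ∧ (p3 ∧ p1)): Łukasiewicz ¬ gives 1 − 0.1 = 0.9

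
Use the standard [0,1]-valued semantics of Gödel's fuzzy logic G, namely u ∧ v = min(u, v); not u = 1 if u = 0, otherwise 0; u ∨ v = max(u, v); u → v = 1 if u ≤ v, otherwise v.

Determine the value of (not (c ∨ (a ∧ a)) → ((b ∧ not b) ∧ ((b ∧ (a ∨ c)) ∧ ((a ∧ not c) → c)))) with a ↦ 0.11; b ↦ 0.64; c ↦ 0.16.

1.00

(a ∧ a) = min(0.11, 0.11) = 0.11
(c ∨ (a ∧ a)) = max(0.16, 0.11) = 0.16
not (c ∨ (a ∧ a)): Gödel ¬ of 0.16 = 0 (operand ≠ 0)
not b: Gödel ¬ of 0.64 = 0 (operand ≠ 0)
(b ∧ not b) = min(0.64, 0) = 0
(a ∨ c) = max(0.11, 0.16) = 0.16
(b ∧ (a ∨ c)) = min(0.64, 0.16) = 0.16
not c: Gödel ¬ of 0.16 = 0 (operand ≠ 0)
(a ∧ not c) = min(0.11, 0) = 0
((a ∧ not c) → c): 0 ≤ 0.16, so result = 1
((b ∧ (a ∨ c)) ∧ ((a ∧ not c) → c)) = min(0.16, 1) = 0.16
((b ∧ not b) ∧ ((b ∧ (a ∨ c)) ∧ ((a ∧ not c) → c))) = min(0, 0.16) = 0
(not (c ∨ (a ∧ a)) → ((b ∧ not b) ∧ ((b ∧ (a ∨ c)) ∧ ((a ∧ not c) → c)))): 0 ≤ 0, so result = 1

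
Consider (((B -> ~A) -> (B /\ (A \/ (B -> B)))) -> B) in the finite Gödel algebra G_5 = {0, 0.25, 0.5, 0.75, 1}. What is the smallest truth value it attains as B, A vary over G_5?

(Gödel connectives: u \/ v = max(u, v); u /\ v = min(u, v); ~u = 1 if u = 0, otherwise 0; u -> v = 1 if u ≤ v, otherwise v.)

0.25

The minimum is attained at B = 0.25, A = 0.25:
  ~A: Gödel ¬ of 0.25 = 0 (operand ≠ 0)
  (B -> ~A): 0.25 > 0, so result = 0
  (B -> B): 0.25 ≤ 0.25, so result = 1
  (A \/ (B -> B)) = max(0.25, 1) = 1
  (B /\ (A \/ (B -> B))) = min(0.25, 1) = 0.25
  ((B -> ~A) -> (B /\ (A \/ (B -> B)))): 0 ≤ 0.25, so result = 1
  (((B -> ~A) -> (B /\ (A \/ (B -> B)))) -> B): 1 > 0.25, so result = 0.25
Checking all 25 assignments confirms none give a value below 0.25.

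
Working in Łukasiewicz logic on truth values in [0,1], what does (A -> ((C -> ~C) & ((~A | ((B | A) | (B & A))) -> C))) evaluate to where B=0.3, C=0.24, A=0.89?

~C: Łukasiewicz ¬ gives 1 − 0.24 = 0.76
(C -> ~C): min(1, 1 − 0.24 + 0.76) = 1
~A: Łukasiewicz ¬ gives 1 − 0.89 = 0.11
(B | A) = max(0.3, 0.89) = 0.89
(B & A) = min(0.3, 0.89) = 0.3
((B | A) | (B & A)) = max(0.89, 0.3) = 0.89
(~A | ((B | A) | (B & A))) = max(0.11, 0.89) = 0.89
((~A | ((B | A) | (B & A))) -> C): min(1, 1 − 0.89 + 0.24) = 0.35
((C -> ~C) & ((~A | ((B | A) | (B & A))) -> C)) = min(1, 0.35) = 0.35
(A -> ((C -> ~C) & ((~A | ((B | A) | (B & A))) -> C))): min(1, 1 − 0.89 + 0.35) = 0.46

0.46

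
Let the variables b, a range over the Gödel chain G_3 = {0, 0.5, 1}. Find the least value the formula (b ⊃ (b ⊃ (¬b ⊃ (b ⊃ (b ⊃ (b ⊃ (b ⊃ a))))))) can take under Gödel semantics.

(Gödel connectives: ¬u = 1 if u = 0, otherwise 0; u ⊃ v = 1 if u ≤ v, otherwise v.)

1.00

Every assignment gives 1. For instance at b = 0, a = 0:
  ¬b: Gödel ¬ of 0 = 1 (operand is 0)
  (b ⊃ a): 0 ≤ 0, so result = 1
  (b ⊃ (b ⊃ a)): 0 ≤ 1, so result = 1
  (b ⊃ (b ⊃ (b ⊃ a))): 0 ≤ 1, so result = 1
  (b ⊃ (b ⊃ (b ⊃ (b ⊃ a)))): 0 ≤ 1, so result = 1
  (¬b ⊃ (b ⊃ (b ⊃ (b ⊃ (b ⊃ a))))): 1 ≤ 1, so result = 1
  (b ⊃ (¬b ⊃ (b ⊃ (b ⊃ (b ⊃ (b ⊃ a)))))): 0 ≤ 1, so result = 1
  (b ⊃ (b ⊃ (¬b ⊃ (b ⊃ (b ⊃ (b ⊃ (b ⊃ a))))))): 0 ≤ 1, so result = 1
All 9 assignments give value 1 — the formula is a G_3-tautology.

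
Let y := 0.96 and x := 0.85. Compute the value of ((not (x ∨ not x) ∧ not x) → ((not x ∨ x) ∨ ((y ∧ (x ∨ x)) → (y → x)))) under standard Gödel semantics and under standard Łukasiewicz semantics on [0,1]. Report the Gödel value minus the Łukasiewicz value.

Gödel evaluation:
  not x: Gödel ¬ of 0.85 = 0 (operand ≠ 0)
  (x ∨ not x) = max(0.85, 0) = 0.85
  not (x ∨ not x): Gödel ¬ of 0.85 = 0 (operand ≠ 0)
  not x: Gödel ¬ of 0.85 = 0 (operand ≠ 0)
  (not (x ∨ not x) ∧ not x) = min(0, 0) = 0
  not x: Gödel ¬ of 0.85 = 0 (operand ≠ 0)
  (not x ∨ x) = max(0, 0.85) = 0.85
  (x ∨ x) = max(0.85, 0.85) = 0.85
  (y ∧ (x ∨ x)) = min(0.96, 0.85) = 0.85
  (y → x): 0.96 > 0.85, so result = 0.85
  ((y ∧ (x ∨ x)) → (y → x)): 0.85 ≤ 0.85, so result = 1
  ((not x ∨ x) ∨ ((y ∧ (x ∨ x)) → (y → x))) = max(0.85, 1) = 1
  ((not (x ∨ not x) ∧ not x) → ((not x ∨ x) ∨ ((y ∧ (x ∨ x)) → (y → x)))): 0 ≤ 1, so result = 1
  Gödel value = 1
Łukasiewicz evaluation:
  not x: Łukasiewicz ¬ gives 1 − 0.85 = 0.15
  (x ∨ not x) = max(0.85, 0.15) = 0.85
  not (x ∨ not x): Łukasiewicz ¬ gives 1 − 0.85 = 0.15
  not x: Łukasiewicz ¬ gives 1 − 0.85 = 0.15
  (not (x ∨ not x) ∧ not x) = min(0.15, 0.15) = 0.15
  not x: Łukasiewicz ¬ gives 1 − 0.85 = 0.15
  (not x ∨ x) = max(0.15, 0.85) = 0.85
  (x ∨ x) = max(0.85, 0.85) = 0.85
  (y ∧ (x ∨ x)) = min(0.96, 0.85) = 0.85
  (y → x): min(1, 1 − 0.96 + 0.85) = 0.89
  ((y ∧ (x ∨ x)) → (y → x)): min(1, 1 − 0.85 + 0.89) = 1
  ((not x ∨ x) ∨ ((y ∧ (x ∨ x)) → (y → x))) = max(0.85, 1) = 1
  ((not (x ∨ not x) ∧ not x) → ((not x ∨ x) ∨ ((y ∧ (x ∨ x)) → (y → x)))): min(1, 1 − 0.15 + 1) = 1
  Łukasiewicz value = 1
Difference: 1 − 1 = 0.00

0.00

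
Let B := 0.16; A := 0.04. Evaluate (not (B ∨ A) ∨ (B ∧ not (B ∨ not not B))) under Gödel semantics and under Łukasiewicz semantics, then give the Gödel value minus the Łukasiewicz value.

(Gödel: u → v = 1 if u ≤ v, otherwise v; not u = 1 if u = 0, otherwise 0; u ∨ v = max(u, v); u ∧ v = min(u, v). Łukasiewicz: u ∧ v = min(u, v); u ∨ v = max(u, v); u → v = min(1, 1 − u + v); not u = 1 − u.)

Gödel evaluation:
  (B ∨ A) = max(0.16, 0.04) = 0.16
  not (B ∨ A): Gödel ¬ of 0.16 = 0 (operand ≠ 0)
  not B: Gödel ¬ of 0.16 = 0 (operand ≠ 0)
  not not B: Gödel ¬ of 0 = 1 (operand is 0)
  (B ∨ not not B) = max(0.16, 1) = 1
  not (B ∨ not not B): Gödel ¬ of 1 = 0 (operand ≠ 0)
  (B ∧ not (B ∨ not not B)) = min(0.16, 0) = 0
  (not (B ∨ A) ∨ (B ∧ not (B ∨ not not B))) = max(0, 0) = 0
  Gödel value = 0
Łukasiewicz evaluation:
  (B ∨ A) = max(0.16, 0.04) = 0.16
  not (B ∨ A): Łukasiewicz ¬ gives 1 − 0.16 = 0.84
  not B: Łukasiewicz ¬ gives 1 − 0.16 = 0.84
  not not B: Łukasiewicz ¬ gives 1 − 0.84 = 0.16
  (B ∨ not not B) = max(0.16, 0.16) = 0.16
  not (B ∨ not not B): Łukasiewicz ¬ gives 1 − 0.16 = 0.84
  (B ∧ not (B ∨ not not B)) = min(0.16, 0.84) = 0.16
  (not (B ∨ A) ∨ (B ∧ not (B ∨ not not B))) = max(0.84, 0.16) = 0.84
  Łukasiewicz value = 0.84
Difference: 0 − 0.84 = -0.84

-0.84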